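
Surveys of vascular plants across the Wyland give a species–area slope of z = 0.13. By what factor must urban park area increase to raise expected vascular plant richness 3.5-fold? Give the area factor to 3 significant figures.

15300

(A₂/A₁)^0.13 = 3.5, so A₂/A₁ = 3.5^(1/0.13) = 3.5^7.692
ln(A₂/A₁) = ln 3.5 / 0.13 = 1.2528 / 0.13 = 9.6366
A₂/A₁ = e^9.6366 ≈ 15316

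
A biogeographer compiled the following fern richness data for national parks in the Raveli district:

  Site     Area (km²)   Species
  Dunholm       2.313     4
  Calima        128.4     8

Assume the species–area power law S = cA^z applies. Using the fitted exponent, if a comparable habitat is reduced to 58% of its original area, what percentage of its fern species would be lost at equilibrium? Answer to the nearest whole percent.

z = ln(8/4) / ln(128.4/2.313) = 0.6931 / 4.0166 = 0.1726
S_new/S_old = (A_new/A_old)^z = 0.58^0.1726 = exp(0.1726 × -0.5447) = 0.9103
Fraction lost = 1 − 0.9103 = 0.08972

9%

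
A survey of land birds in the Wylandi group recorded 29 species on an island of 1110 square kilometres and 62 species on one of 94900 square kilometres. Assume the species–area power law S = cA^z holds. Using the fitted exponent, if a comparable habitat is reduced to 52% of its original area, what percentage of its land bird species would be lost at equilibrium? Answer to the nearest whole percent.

z = ln(62/29) / ln(94900/1110) = 0.7598 / 4.4485 = 0.1708
S_new/S_old = (A_new/A_old)^z = 0.52^0.1708 = exp(0.1708 × -0.6539) = 0.8943
Fraction lost = 1 − 0.8943 = 0.1057

11%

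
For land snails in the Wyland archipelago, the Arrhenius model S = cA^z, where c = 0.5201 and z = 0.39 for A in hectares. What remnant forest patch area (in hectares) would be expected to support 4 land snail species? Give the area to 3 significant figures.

4 = 0.5201 × A^0.39  ⇒  A^0.39 = 4/0.5201 = 7.691
ln A = ln(7.691) / 0.39 = 2.0400 / 0.39 = 5.2308
A = e^5.2308 ≈ 187 hectares

187 hectares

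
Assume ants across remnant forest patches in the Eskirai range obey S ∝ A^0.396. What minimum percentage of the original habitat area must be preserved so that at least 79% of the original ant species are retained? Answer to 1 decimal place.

55.1%

Need (A_new/A_old)^0.396 = 0.79, so A_new/A_old = 0.79^(1/0.396) = 0.79^2.525
ln(A_new/A_old) = ln 0.79 / 0.396 = -0.2357 / 0.396 = -0.5953
A_new/A_old = e^-0.5953 ≈ 0.5514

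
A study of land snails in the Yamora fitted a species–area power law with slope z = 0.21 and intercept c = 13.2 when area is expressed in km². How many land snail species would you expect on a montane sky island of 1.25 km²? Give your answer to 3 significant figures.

13.8

S = 13.2 × 1.25^0.21
ln S = ln 13.2 + 0.21 × ln 1.25 = 2.5802 + 0.21 × 0.2231 = 2.6271
S = e^2.6271 ≈ 13.83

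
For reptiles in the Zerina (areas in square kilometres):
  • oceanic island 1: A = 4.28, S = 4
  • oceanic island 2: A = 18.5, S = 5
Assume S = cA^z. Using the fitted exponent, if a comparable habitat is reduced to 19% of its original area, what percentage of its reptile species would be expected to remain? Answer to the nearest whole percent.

z = ln(5/4) / ln(18.5/4.28) = 0.2231 / 1.4638 = 0.1524
S_new/S_old = (A_new/A_old)^z = 0.19^0.1524 = exp(0.1524 × -1.6607) = 0.7763

78%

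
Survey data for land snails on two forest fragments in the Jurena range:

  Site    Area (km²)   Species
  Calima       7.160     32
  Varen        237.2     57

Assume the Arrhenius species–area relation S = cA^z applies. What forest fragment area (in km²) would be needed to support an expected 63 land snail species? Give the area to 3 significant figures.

z = ln(57/32) / ln(237.2/7.16) = 0.5773 / 3.5004 = 0.1649
c = 32 / 7.16^0.1649 = 32 / 1.384 = 23.13
A = (63/23.13)^(1/0.1649) ⇒ ln A = ln(2.724)/0.1649 = 6.0757
A = e^6.0757 ≈ 435.2 km²

435 km²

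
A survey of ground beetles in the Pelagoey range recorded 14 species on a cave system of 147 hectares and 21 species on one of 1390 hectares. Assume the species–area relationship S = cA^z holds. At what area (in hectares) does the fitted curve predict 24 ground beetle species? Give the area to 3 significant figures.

z = ln(21/14) / ln(1390/147) = 0.4055 / 2.2466 = 0.1805
c = 14 / 147^0.1805 = 14 / 2.461 = 5.688
A = (24/5.688)^(1/0.1805) ⇒ ln A = ln(4.219)/0.1805 = 7.9769
A = e^7.9769 ≈ 2913 hectares

2910 hectares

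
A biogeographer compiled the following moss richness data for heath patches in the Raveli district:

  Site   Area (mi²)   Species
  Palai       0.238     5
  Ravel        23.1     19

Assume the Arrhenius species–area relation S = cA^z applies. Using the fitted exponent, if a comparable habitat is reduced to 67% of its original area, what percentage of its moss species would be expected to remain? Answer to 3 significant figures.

89.0%

z = ln(19/5) / ln(23.1/0.238) = 1.3350 / 4.5753 = 0.2918
S_new/S_old = (A_new/A_old)^z = 0.67^0.2918 = exp(0.2918 × -0.4005) = 0.8897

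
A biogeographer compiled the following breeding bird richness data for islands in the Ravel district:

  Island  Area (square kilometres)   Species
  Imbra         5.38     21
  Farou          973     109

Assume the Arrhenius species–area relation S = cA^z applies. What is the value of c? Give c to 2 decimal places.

12.32

z = ln(S₂/S₁) / ln(A₂/A₁) = ln(109/21) / ln(973/5.38) = 1.6468 / 5.1977 = 0.3168
c = S₁ / A₁^z = 21 / 5.38^0.3168 = 21 / 1.704 = 12.32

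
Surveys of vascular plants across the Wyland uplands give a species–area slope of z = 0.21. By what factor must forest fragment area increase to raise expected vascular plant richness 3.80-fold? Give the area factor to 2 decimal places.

(A₂/A₁)^0.21 = 3.8, so A₂/A₁ = 3.8^(1/0.21) = 3.8^4.762
ln(A₂/A₁) = ln 3.8 / 0.21 = 1.3350 / 0.21 = 6.3571
A₂/A₁ = e^6.3571 ≈ 576.6

576.60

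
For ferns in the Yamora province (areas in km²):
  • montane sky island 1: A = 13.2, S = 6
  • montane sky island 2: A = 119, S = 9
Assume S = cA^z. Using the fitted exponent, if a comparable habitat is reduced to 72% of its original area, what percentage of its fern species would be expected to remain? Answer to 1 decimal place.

94.1%

z = ln(9/6) / ln(119/13.2) = 0.4055 / 2.1989 = 0.1844
S_new/S_old = (A_new/A_old)^z = 0.72^0.1844 = exp(0.1844 × -0.3285) = 0.9412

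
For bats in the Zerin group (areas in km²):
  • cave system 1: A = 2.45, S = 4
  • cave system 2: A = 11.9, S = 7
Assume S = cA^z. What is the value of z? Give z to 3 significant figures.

0.354

Taking logs: ln S = ln c + z ln A, so z = (ln S₂ − ln S₁)/(ln A₂ − ln A₁).
z = ln(7/4) / ln(11.9/2.45) = ln(1.75) / ln(4.857) = 0.5596 / 1.5805 = 0.3541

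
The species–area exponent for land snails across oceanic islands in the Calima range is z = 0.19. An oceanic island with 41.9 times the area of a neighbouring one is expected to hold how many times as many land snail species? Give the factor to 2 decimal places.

S₂/S₁ = (A₂/A₁)^z = 41.9^0.19
ln(S₂/S₁) = 0.19 × ln 41.9 = 0.19 × 3.7353 = 0.7097
S₂/S₁ = e^0.7097 ≈ 2.033

2.03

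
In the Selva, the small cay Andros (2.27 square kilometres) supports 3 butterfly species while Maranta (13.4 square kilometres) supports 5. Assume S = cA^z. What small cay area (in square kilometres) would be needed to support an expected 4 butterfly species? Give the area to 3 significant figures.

z = ln(5/3) / ln(13.4/2.27) = 0.5108 / 1.7755 = 0.2877
c = 3 / 2.27^0.2877 = 3 / 1.266 = 2.37
A = (4/2.37)^(1/0.2877) ⇒ ln A = ln(1.688)/0.2877 = 1.8197
A = e^1.8197 ≈ 6.17 square kilometres

6.17 square kilometres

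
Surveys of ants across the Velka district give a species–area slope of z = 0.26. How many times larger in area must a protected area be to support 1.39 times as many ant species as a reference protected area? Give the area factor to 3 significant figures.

3.55

(A₂/A₁)^0.26 = 1.39, so A₂/A₁ = 1.39^(1/0.26) = 1.39^3.846
ln(A₂/A₁) = ln 1.39 / 0.26 = 0.3293 / 0.26 = 1.2666
A₂/A₁ = e^1.2666 ≈ 3.549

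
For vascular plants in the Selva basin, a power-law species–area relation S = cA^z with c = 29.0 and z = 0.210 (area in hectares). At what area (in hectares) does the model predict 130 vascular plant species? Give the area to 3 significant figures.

1270 hectares

130 = 29 × A^0.21  ⇒  A^0.21 = 130/29 = 4.483
ln A = ln(4.483) / 0.21 = 1.5002 / 0.21 = 7.1440
A = e^7.1440 ≈ 1266 hectares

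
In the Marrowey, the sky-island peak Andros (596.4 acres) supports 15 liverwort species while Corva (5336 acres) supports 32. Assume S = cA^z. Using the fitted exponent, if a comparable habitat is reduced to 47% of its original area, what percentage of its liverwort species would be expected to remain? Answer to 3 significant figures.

z = ln(32/15) / ln(5336/596.4) = 0.7577 / 2.1913 = 0.3458
S_new/S_old = (A_new/A_old)^z = 0.47^0.3458 = exp(0.3458 × -0.7550) = 0.7702

77.0%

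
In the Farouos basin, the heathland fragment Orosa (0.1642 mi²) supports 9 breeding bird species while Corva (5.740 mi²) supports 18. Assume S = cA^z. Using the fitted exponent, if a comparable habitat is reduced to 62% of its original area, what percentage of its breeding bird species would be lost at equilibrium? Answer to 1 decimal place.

z = ln(18/9) / ln(5.74/0.1642) = 0.6931 / 3.5541 = 0.1950
S_new/S_old = (A_new/A_old)^z = 0.62^0.1950 = exp(0.1950 × -0.4780) = 0.911
Fraction lost = 1 − 0.911 = 0.08902

8.9%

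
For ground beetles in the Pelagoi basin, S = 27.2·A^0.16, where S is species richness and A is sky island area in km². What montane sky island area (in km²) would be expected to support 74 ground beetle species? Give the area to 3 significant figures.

521 km²

74 = 27.2 × A^0.16  ⇒  A^0.16 = 74/27.2 = 2.721
ln A = ln(2.721) / 0.16 = 1.0008 / 0.16 = 6.2553
A = e^6.2553 ≈ 520.8 km²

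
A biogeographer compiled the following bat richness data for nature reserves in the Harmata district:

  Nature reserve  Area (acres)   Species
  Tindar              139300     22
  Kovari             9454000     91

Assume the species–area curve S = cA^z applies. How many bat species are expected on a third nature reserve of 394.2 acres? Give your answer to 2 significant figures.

z = ln(91/22) / ln(9454000/139300) = 1.4198 / 4.2176 = 0.3366
c = 22 / 139300^0.3366 = 22 / 53.91 = 0.4081
S₃ = 0.4081 × 394.2^0.3366 = 0.4081 × 7.479 ≈ 3.052

3.1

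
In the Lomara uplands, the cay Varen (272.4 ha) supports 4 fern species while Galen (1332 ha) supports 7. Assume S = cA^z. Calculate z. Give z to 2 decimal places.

0.35

Taking logs: ln S = ln c + z ln A, so z = (ln S₂ − ln S₁)/(ln A₂ − ln A₁).
z = ln(7/4) / ln(1332/272.4) = ln(1.75) / ln(4.89) = 0.5596 / 1.5872 = 0.3526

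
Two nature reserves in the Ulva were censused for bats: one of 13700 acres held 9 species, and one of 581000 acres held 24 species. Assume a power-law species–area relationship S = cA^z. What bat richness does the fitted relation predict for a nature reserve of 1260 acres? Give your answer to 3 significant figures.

z = ln(24/9) / ln(581000/13700) = 0.9808 / 3.7474 = 0.2617
c = 9 / 13700^0.2617 = 9 / 12.1 = 0.7439
S₃ = 0.7439 × 1260^0.2617 = 0.7439 × 6.479 ≈ 4.819

4.82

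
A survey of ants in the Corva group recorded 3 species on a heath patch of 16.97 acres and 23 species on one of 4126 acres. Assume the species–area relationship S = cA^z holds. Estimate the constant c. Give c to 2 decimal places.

z = ln(S₂/S₁) / ln(A₂/A₁) = ln(23/3) / ln(4126/16.97) = 2.0369 / 5.4936 = 0.3708
c = S₁ / A₁^z = 3 / 16.97^0.3708 = 3 / 2.857 = 1.05

1.05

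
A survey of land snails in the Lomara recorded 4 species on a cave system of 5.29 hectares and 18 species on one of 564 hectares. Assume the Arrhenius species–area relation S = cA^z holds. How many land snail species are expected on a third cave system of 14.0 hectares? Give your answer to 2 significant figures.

5.5

z = ln(18/4) / ln(564/5.29) = 1.5041 / 4.6692 = 0.3221
c = 4 / 5.29^0.3221 = 4 / 1.71 = 2.339
S₃ = 2.339 × 14^0.3221 = 2.339 × 2.34 ≈ 5.473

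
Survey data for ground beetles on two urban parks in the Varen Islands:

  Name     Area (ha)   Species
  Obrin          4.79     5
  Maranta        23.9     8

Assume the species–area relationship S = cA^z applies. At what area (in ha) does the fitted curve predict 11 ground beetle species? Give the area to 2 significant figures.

71 ha

z = ln(8/5) / ln(23.9/4.79) = 0.4700 / 1.6073 = 0.2924
c = 5 / 4.79^0.2924 = 5 / 1.581 = 3.163
A = (11/3.163)^(1/0.2924) ⇒ ln A = ln(3.478)/0.2924 = 4.2629
A = e^4.2629 ≈ 71.02 ha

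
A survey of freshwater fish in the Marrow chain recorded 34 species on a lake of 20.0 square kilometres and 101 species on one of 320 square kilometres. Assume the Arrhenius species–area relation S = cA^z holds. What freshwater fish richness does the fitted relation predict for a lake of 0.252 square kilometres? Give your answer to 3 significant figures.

z = ln(101/34) / ln(320/20) = 1.0888 / 2.7726 = 0.3927
c = 34 / 20^0.3927 = 34 / 3.243 = 10.49
S₃ = 10.49 × 0.252^0.3927 = 10.49 × 0.582 ≈ 6.103

6.10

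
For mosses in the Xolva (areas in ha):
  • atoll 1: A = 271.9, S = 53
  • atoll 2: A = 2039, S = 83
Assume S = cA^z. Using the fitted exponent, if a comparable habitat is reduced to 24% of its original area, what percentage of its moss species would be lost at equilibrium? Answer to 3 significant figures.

27.2%

z = ln(83/53) / ln(2039/271.9) = 0.4485 / 2.0148 = 0.2226
S_new/S_old = (A_new/A_old)^z = 0.24^0.2226 = exp(0.2226 × -1.4271) = 0.7278
Fraction lost = 1 − 0.7278 = 0.2722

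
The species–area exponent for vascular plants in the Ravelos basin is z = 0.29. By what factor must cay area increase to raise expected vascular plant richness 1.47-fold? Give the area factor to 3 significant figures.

(A₂/A₁)^0.29 = 1.47, so A₂/A₁ = 1.47^(1/0.29) = 1.47^3.448
ln(A₂/A₁) = ln 1.47 / 0.29 = 0.3853 / 0.29 = 1.3285
A₂/A₁ = e^1.3285 ≈ 3.775

3.78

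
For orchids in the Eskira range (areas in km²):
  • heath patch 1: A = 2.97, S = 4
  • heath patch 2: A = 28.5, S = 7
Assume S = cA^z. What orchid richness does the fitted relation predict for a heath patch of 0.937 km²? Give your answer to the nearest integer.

3

z = ln(7/4) / ln(28.5/2.97) = 0.5596 / 2.2613 = 0.2475
c = 4 / 2.97^0.2475 = 4 / 1.309 = 3.055
S₃ = 3.055 × 0.937^0.2475 = 3.055 × 0.984 ≈ 3.007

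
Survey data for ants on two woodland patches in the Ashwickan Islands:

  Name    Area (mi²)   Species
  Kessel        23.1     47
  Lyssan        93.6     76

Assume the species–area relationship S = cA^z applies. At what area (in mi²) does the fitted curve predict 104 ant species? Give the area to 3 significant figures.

z = ln(76/47) / ln(93.6/23.1) = 0.4806 / 1.3992 = 0.3435
c = 47 / 23.1^0.3435 = 47 / 2.94 = 15.99
A = (104/15.99)^(1/0.3435) ⇒ ln A = ln(6.506)/0.3435 = 5.4522
A = e^5.4522 ≈ 233.3 mi²

233 mi²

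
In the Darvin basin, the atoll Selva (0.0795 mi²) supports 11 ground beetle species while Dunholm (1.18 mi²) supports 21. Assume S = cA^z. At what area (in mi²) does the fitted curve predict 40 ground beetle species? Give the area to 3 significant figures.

z = ln(21/11) / ln(1.18/0.0795) = 0.6466 / 2.6975 = 0.2397
c = 11 / 0.0795^0.2397 = 11 / 0.545 = 20.18
A = (40/20.18)^(1/0.2397) ⇒ ln A = ln(1.982)/0.2397 = 2.8536
A = e^2.8536 ≈ 17.35 mi²

17.3 mi²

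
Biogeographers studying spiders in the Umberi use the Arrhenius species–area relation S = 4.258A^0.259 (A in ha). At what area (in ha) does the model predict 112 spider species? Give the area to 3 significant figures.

112 = 4.258 × A^0.259  ⇒  A^0.259 = 112/4.258 = 26.3
ln A = ln(26.3) / 0.259 = 3.2697 / 0.259 = 12.6243
A = e^12.6243 ≈ 303860 ha

304000 ha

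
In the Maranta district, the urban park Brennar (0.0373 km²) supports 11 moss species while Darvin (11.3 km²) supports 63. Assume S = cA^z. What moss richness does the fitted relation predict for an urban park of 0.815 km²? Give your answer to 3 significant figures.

28.2

z = ln(63/11) / ln(11.3/0.0373) = 1.7452 / 5.7136 = 0.3055
c = 11 / 0.0373^0.3055 = 11 / 0.3662 = 30.04
S₃ = 30.04 × 0.815^0.3055 = 30.04 × 0.9394 ≈ 28.22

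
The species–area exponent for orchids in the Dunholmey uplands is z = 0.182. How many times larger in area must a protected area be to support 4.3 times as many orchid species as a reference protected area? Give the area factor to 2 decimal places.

(A₂/A₁)^0.182 = 4.3, so A₂/A₁ = 4.3^(1/0.182) = 4.3^5.495
ln(A₂/A₁) = ln 4.3 / 0.182 = 1.4586 / 0.182 = 8.0144
A₂/A₁ = e^8.0144 ≈ 3024

3024.10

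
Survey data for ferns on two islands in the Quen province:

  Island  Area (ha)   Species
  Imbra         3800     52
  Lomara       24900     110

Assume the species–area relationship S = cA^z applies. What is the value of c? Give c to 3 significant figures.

z = ln(S₂/S₁) / ln(A₂/A₁) = ln(110/52) / ln(24900/3800) = 0.7492 / 1.8799 = 0.3986
c = S₁ / A₁^z = 52 / 3800^0.3986 = 52 / 26.71 = 1.946

1.95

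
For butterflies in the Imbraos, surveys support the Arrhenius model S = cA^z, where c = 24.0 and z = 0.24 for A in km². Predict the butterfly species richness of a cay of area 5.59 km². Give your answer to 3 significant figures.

S = 24 × 5.59^0.24 = 24 × 1.511 ≈ 36.27

36.3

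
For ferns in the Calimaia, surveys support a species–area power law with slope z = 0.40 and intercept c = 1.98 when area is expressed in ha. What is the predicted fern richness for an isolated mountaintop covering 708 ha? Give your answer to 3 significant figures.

27.3

S = 1.98 × 708^0.4 = 1.98 × 13.8 ≈ 27.33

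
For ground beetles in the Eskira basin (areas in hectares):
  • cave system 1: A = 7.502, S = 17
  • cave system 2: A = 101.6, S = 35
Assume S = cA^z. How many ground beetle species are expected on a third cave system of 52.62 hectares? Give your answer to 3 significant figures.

z = ln(35/17) / ln(101.6/7.502) = 0.7221 / 2.6059 = 0.2771
c = 17 / 7.502^0.2771 = 17 / 1.748 = 9.726
S₃ = 9.726 × 52.62^0.2771 = 9.726 × 2.999 ≈ 29.17

29.2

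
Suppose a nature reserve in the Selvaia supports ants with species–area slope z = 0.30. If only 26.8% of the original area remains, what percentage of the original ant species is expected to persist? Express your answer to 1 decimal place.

67.4%

S_new/S_old = (A_new/A_old)^z = 0.268^0.3
= exp(0.3 × ln 0.268) = exp(0.3 × -1.3168) = exp(-0.3950) ≈ 0.6737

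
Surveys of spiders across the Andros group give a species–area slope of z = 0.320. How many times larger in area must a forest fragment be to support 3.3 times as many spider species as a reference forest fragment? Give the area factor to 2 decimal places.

41.72

(A₂/A₁)^0.32 = 3.3, so A₂/A₁ = 3.3^(1/0.32) = 3.3^3.125
ln(A₂/A₁) = ln 3.3 / 0.32 = 1.1939 / 0.32 = 3.7310
A₂/A₁ = e^3.7310 ≈ 41.72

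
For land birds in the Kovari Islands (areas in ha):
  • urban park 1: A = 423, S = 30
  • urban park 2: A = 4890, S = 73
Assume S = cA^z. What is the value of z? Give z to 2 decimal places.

0.36

Taking logs: ln S = ln c + z ln A, so z = (ln S₂ − ln S₁)/(ln A₂ − ln A₁).
z = ln(73/30) / ln(4890/423) = ln(2.433) / ln(11.56) = 0.8893 / 2.4476 = 0.3633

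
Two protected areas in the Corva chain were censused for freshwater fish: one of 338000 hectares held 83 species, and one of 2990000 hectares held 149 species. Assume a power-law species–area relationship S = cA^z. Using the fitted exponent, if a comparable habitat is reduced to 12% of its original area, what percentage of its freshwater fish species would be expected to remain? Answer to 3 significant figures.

56.6%

z = ln(149/83) / ln(2990000/338000) = 0.5851 / 2.1800 = 0.2684
S_new/S_old = (A_new/A_old)^z = 0.12^0.2684 = exp(0.2684 × -2.1203) = 0.566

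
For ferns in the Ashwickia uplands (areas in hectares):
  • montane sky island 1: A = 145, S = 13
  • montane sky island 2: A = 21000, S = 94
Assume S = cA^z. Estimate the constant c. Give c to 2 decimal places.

1.80

z = ln(S₂/S₁) / ln(A₂/A₁) = ln(94/13) / ln(21000/145) = 1.9783 / 4.9755 = 0.3976
c = S₁ / A₁^z = 13 / 145^0.3976 = 13 / 7.234 = 1.797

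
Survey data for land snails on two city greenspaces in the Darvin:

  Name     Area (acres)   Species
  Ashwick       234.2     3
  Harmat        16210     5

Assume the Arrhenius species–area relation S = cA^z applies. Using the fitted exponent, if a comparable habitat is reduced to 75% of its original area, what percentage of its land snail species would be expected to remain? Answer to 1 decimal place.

z = ln(5/3) / ln(16210/234.2) = 0.5108 / 4.2372 = 0.1206
S_new/S_old = (A_new/A_old)^z = 0.75^0.1206 = exp(0.1206 × -0.2877) = 0.9659

96.6%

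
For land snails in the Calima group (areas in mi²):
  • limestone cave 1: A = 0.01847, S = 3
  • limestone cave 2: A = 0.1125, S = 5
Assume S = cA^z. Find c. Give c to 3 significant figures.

z = ln(S₂/S₁) / ln(A₂/A₁) = ln(5/3) / ln(0.1125/0.01847) = 0.5108 / 1.8068 = 0.2827
c = S₁ / A₁^z = 3 / 0.01847^0.2827 = 3 / 0.3235 = 9.273

9.27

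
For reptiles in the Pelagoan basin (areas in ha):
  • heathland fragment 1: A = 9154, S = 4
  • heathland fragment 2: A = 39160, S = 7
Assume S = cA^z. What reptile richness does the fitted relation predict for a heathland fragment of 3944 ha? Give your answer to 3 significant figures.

2.89

z = ln(7/4) / ln(39160/9154) = 0.5596 / 1.4535 = 0.3850
c = 4 / 9154^0.3850 = 4 / 33.52 = 0.1193
S₃ = 0.1193 × 3944^0.3850 = 0.1193 × 24.24 ≈ 2.892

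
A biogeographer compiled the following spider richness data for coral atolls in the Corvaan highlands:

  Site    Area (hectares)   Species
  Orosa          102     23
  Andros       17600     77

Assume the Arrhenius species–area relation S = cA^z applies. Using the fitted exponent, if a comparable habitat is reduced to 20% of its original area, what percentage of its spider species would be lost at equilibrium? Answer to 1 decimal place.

z = ln(77/23) / ln(17600/102) = 1.2083 / 5.1507 = 0.2346
S_new/S_old = (A_new/A_old)^z = 0.2^0.2346 = exp(0.2346 × -1.6094) = 0.6855
Fraction lost = 1 − 0.6855 = 0.3145

31.4%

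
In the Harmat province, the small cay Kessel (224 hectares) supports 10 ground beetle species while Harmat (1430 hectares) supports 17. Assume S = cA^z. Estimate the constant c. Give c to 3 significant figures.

z = ln(S₂/S₁) / ln(A₂/A₁) = ln(17/10) / ln(1430/224) = 0.5306 / 1.8538 = 0.2862
c = S₁ / A₁^z = 10 / 224^0.2862 = 10 / 4.707 = 2.125

2.12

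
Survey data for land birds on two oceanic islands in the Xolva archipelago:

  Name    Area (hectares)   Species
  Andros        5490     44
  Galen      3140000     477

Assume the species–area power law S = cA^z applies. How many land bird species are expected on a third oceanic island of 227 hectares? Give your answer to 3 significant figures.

z = ln(477/44) / ln(3140000/5490) = 2.3833 / 6.3490 = 0.3754
c = 44 / 5490^0.3754 = 44 / 25.34 = 1.737
S₃ = 1.737 × 227^0.3754 = 1.737 × 7.663 ≈ 13.31

13.3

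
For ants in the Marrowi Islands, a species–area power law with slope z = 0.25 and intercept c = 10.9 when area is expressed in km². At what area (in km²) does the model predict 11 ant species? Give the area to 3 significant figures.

11 = 10.9 × A^0.25  ⇒  A^0.25 = 11/10.9 = 1.009
ln A = ln(1.009) / 0.25 = 0.0091 / 0.25 = 0.0365
A = e^0.0365 ≈ 1.037 km²

1.04 km²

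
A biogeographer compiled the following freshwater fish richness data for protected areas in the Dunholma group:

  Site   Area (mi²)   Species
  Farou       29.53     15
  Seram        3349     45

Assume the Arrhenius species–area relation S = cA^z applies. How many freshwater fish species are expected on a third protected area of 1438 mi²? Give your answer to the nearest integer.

z = ln(45/15) / ln(3349/29.53) = 1.0986 / 4.7310 = 0.2322
c = 15 / 29.53^0.2322 = 15 / 2.195 = 6.834
S₃ = 6.834 × 1438^0.2322 = 6.834 × 5.411 ≈ 36.98

37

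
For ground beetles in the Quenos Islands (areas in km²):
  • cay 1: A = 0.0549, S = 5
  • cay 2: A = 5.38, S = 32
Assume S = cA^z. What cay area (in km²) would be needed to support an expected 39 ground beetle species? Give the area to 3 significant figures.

z = ln(32/5) / ln(5.38/0.0549) = 1.8563 / 4.5849 = 0.4049
c = 5 / 0.0549^0.4049 = 5 / 0.3088 = 16.19
A = (39/16.19)^(1/0.4049) ⇒ ln A = ln(2.409)/0.4049 = 2.1713
A = e^2.1713 ≈ 8.77 km²

8.77 km²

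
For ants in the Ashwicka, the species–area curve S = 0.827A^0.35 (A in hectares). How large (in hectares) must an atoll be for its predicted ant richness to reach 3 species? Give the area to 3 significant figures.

3 = 0.827 × A^0.35  ⇒  A^0.35 = 3/0.827 = 3.628
ln A = ln(3.628) / 0.35 = 1.2886 / 0.35 = 3.6816
A = e^3.6816 ≈ 39.71 hectares

39.7 hectares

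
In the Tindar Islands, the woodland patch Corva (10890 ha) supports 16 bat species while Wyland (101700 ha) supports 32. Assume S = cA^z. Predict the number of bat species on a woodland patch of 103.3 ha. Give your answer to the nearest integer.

4

z = ln(32/16) / ln(101700/10890) = 0.6931 / 2.2342 = 0.3102
c = 16 / 10890^0.3102 = 16 / 17.88 = 0.8946
S₃ = 0.8946 × 103.3^0.3102 = 0.8946 × 4.216 ≈ 3.771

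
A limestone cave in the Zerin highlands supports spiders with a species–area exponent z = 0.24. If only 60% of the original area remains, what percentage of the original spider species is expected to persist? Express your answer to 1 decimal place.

88.5%

S_new/S_old = (A_new/A_old)^z = 0.6^0.24
= exp(0.24 × ln 0.6) = exp(0.24 × -0.5108) = exp(-0.1226) ≈ 0.8846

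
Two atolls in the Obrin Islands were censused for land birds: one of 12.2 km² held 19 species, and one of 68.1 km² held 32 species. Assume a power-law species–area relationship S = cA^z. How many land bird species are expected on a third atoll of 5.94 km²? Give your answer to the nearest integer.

15

z = ln(32/19) / ln(68.1/12.2) = 0.5213 / 1.7195 = 0.3032
c = 19 / 12.2^0.3032 = 19 / 2.135 = 8.9
S₃ = 8.9 × 5.94^0.3032 = 8.9 × 1.716 ≈ 15.28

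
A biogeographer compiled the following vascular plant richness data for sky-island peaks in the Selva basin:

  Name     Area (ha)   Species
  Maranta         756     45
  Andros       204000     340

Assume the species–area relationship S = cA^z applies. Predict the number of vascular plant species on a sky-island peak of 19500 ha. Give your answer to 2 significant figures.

150

z = ln(340/45) / ln(204000/756) = 2.0223 / 5.5978 = 0.3613
c = 45 / 756^0.3613 = 45 / 10.96 = 4.105
S₃ = 4.105 × 19500^0.3613 = 4.105 × 35.47 ≈ 145.6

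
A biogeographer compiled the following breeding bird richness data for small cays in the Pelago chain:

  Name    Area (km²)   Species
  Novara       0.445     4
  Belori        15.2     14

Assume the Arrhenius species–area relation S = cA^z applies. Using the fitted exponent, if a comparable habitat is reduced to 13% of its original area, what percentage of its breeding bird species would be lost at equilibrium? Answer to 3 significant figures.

51.5%

z = ln(14/4) / ln(15.2/0.445) = 1.2528 / 3.5310 = 0.3548
S_new/S_old = (A_new/A_old)^z = 0.13^0.3548 = exp(0.3548 × -2.0402) = 0.4849
Fraction lost = 1 − 0.4849 = 0.5151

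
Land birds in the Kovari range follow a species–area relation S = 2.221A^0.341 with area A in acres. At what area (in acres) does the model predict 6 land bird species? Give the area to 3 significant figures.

18.4 acres

6 = 2.221 × A^0.341  ⇒  A^0.341 = 6/2.221 = 2.701
ln A = ln(2.701) / 0.341 = 0.9938 / 0.341 = 2.9144
A = e^2.9144 ≈ 18.44 acres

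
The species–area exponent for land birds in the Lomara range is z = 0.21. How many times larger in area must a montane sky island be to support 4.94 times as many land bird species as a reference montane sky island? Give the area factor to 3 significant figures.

(A₂/A₁)^0.21 = 4.94, so A₂/A₁ = 4.94^(1/0.21) = 4.94^4.762
ln(A₂/A₁) = ln 4.94 / 0.21 = 1.5974 / 0.21 = 7.6065
A₂/A₁ = e^7.6065 ≈ 2011

2010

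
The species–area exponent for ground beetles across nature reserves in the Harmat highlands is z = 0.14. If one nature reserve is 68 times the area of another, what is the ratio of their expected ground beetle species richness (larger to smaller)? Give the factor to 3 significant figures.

1.81

S₂/S₁ = (A₂/A₁)^z = 68^0.14
ln(S₂/S₁) = 0.14 × ln 68 = 0.14 × 4.2195 = 0.5907
S₂/S₁ = e^0.5907 ≈ 1.805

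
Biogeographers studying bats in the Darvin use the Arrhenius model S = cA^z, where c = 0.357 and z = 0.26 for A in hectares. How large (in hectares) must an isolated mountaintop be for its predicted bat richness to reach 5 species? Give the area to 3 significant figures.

25600 hectares

5 = 0.357 × A^0.26  ⇒  A^0.26 = 5/0.357 = 14.01
ln A = ln(14.01) / 0.26 = 2.6395 / 0.26 = 10.1518
A = e^10.1518 ≈ 25636 hectares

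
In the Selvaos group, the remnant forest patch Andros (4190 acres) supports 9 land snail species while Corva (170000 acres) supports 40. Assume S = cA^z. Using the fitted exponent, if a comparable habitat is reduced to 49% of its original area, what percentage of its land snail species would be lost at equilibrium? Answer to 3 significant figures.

25.0%

z = ln(40/9) / ln(170000/4190) = 1.4917 / 3.7031 = 0.4028
S_new/S_old = (A_new/A_old)^z = 0.49^0.4028 = exp(0.4028 × -0.7133) = 0.7503
Fraction lost = 1 − 0.7503 = 0.2497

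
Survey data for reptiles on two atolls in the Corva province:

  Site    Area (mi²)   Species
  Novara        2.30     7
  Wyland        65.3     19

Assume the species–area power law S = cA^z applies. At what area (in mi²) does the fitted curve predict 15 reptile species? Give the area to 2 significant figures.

z = ln(19/7) / ln(65.3/2.3) = 0.9985 / 3.3461 = 0.2984
c = 7 / 2.3^0.2984 = 7 / 1.282 = 5.459
A = (15/5.459)^(1/0.2984) ⇒ ln A = ln(2.748)/0.2984 = 3.3869
A = e^3.3869 ≈ 29.57 mi²

30 mi²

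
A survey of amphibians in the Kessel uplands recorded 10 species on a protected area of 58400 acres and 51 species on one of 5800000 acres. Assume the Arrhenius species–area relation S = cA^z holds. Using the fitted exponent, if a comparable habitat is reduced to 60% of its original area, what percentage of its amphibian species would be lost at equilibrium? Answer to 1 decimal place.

16.6%

z = ln(51/10) / ln(5800000/58400) = 1.6292 / 4.5983 = 0.3543
S_new/S_old = (A_new/A_old)^z = 0.6^0.3543 = exp(0.3543 × -0.5108) = 0.8344
Fraction lost = 1 − 0.8344 = 0.1656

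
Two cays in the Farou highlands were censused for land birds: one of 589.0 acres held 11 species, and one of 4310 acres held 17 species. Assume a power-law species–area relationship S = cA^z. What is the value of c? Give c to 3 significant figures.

2.73

z = ln(S₂/S₁) / ln(A₂/A₁) = ln(17/11) / ln(4310/589) = 0.4353 / 1.9903 = 0.2187
c = S₁ / A₁^z = 11 / 589^0.2187 = 11 / 4.035 = 2.726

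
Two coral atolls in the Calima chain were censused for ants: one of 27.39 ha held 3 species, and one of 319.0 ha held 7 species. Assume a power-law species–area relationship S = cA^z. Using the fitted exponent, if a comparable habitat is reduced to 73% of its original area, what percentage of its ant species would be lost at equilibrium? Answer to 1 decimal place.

10.3%

z = ln(7/3) / ln(319/27.39) = 0.8473 / 2.4550 = 0.3451
S_new/S_old = (A_new/A_old)^z = 0.73^0.3451 = exp(0.3451 × -0.3147) = 0.8971
Fraction lost = 1 − 0.8971 = 0.1029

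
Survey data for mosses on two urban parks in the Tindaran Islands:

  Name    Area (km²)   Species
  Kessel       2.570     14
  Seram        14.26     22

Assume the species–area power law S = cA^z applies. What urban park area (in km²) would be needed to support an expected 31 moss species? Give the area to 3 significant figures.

z = ln(22/14) / ln(14.26/2.57) = 0.4520 / 1.7136 = 0.2638
c = 14 / 2.57^0.2638 = 14 / 1.283 = 10.91
A = (31/10.91)^(1/0.2638) ⇒ ln A = ln(2.84)/0.2638 = 3.9576
A = e^3.9576 ≈ 52.33 km²

52.3 km²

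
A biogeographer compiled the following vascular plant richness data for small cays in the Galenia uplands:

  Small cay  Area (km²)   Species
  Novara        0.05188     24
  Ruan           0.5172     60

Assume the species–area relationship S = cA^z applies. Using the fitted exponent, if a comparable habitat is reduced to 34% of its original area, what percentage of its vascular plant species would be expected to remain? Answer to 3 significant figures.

65.1%

z = ln(60/24) / ln(0.5172/0.05188) = 0.9163 / 2.2995 = 0.3985
S_new/S_old = (A_new/A_old)^z = 0.34^0.3985 = exp(0.3985 × -1.0788) = 0.6506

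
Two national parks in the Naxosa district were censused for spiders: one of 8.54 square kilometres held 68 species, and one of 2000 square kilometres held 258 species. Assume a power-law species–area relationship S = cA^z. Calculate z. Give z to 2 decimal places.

Taking logs: ln S = ln c + z ln A, so z = (ln S₂ − ln S₁)/(ln A₂ − ln A₁).
z = ln(258/68) / ln(2000/8.54) = ln(3.794) / ln(234.2) = 1.3335 / 5.4561 = 0.2444

0.24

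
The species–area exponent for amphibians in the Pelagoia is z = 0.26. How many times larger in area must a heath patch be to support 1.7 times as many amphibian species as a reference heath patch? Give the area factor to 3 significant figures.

(A₂/A₁)^0.26 = 1.7, so A₂/A₁ = 1.7^(1/0.26) = 1.7^3.846
ln(A₂/A₁) = ln 1.7 / 0.26 = 0.5306 / 0.26 = 2.0409
A₂/A₁ = e^2.0409 ≈ 7.697

7.70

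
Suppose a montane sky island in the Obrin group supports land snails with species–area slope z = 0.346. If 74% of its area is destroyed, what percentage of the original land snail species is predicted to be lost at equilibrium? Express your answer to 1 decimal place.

S_new/S_old = (A_new/A_old)^z = 0.26^0.346
= exp(0.346 × ln 0.26) = exp(0.346 × -1.3471) = exp(-0.4661) ≈ 0.6275
Fraction lost = 1 − 0.6275 = 0.3725

37.3%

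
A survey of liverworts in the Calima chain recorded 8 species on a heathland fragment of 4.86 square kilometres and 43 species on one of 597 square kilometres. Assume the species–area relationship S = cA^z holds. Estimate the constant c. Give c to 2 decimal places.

z = ln(S₂/S₁) / ln(A₂/A₁) = ln(43/8) / ln(597/4.86) = 1.6818 / 4.8109 = 0.3496
c = S₁ / A₁^z = 8 / 4.86^0.3496 = 8 / 1.738 = 4.603

4.60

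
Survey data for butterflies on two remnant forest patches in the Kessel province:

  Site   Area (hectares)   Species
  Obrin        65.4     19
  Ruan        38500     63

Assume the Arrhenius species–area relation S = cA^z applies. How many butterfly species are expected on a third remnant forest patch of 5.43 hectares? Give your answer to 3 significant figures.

11.9

z = ln(63/19) / ln(38500/65.4) = 1.1987 / 6.3779 = 0.1879
c = 19 / 65.4^0.1879 = 19 / 2.194 = 8.66
S₃ = 8.66 × 5.43^0.1879 = 8.66 × 1.374 ≈ 11.9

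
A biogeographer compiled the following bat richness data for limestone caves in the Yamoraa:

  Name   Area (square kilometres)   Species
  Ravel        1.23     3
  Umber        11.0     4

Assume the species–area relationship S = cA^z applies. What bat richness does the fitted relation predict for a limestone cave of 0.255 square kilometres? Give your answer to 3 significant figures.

2.44

z = ln(4/3) / ln(11/1.23) = 0.2877 / 2.1909 = 0.1313
c = 3 / 1.23^0.1313 = 3 / 1.028 = 2.92
S₃ = 2.92 × 0.255^0.1313 = 2.92 × 0.8357 ≈ 2.44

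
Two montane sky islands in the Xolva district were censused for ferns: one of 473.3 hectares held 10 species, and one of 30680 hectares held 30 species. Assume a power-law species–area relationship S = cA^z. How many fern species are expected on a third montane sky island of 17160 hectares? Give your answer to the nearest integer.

z = ln(30/10) / ln(30680/473.3) = 1.0986 / 4.1716 = 0.2634
c = 10 / 473.3^0.2634 = 10 / 5.064 = 1.975
S₃ = 1.975 × 17160^0.2634 = 1.975 × 13.04 ≈ 25.74

26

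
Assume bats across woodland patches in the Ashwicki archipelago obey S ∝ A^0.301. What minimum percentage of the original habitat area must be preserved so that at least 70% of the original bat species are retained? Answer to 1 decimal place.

30.6%

Need (A_new/A_old)^0.301 = 0.7, so A_new/A_old = 0.7^(1/0.301) = 0.7^3.322
ln(A_new/A_old) = ln 0.7 / 0.301 = -0.3567 / 0.301 = -1.1850
A_new/A_old = e^-1.1850 ≈ 0.3058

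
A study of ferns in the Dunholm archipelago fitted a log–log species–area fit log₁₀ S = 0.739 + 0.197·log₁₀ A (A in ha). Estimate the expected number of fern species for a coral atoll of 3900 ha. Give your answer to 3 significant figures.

28.0

S = 5.483 × 3900^0.197 = 5.483 × 5.098 ≈ 27.95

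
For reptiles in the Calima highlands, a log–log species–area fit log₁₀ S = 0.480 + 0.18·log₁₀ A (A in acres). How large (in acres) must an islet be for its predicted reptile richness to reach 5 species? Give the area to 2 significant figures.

5 = 3.02 × A^0.18  ⇒  A^0.18 = 5/3.02 = 1.656
ln A = ln(1.656) / 0.18 = 0.5042 / 0.18 = 2.8011
A = e^2.8011 ≈ 16.46 acres

16 acres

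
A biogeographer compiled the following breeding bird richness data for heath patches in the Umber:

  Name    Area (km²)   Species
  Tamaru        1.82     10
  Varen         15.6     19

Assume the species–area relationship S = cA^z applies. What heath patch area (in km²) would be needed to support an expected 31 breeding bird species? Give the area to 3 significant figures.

80.3 km²

z = ln(19/10) / ln(15.6/1.82) = 0.6419 / 2.1484 = 0.2988
c = 10 / 1.82^0.2988 = 10 / 1.196 = 8.362
A = (31/8.362)^(1/0.2988) ⇒ ln A = ln(3.707)/0.2988 = 4.3859
A = e^4.3859 ≈ 80.31 km²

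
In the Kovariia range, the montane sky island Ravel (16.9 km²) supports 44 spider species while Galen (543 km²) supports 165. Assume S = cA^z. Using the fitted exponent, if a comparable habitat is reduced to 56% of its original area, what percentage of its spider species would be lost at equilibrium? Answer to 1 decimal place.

z = ln(165/44) / ln(543/16.9) = 1.3218 / 3.4698 = 0.3809
S_new/S_old = (A_new/A_old)^z = 0.56^0.3809 = exp(0.3809 × -0.5798) = 0.8018
Fraction lost = 1 − 0.8018 = 0.1982

19.8%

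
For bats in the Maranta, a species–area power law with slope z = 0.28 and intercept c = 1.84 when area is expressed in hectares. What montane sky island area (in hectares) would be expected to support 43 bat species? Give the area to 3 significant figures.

43 = 1.84 × A^0.28  ⇒  A^0.28 = 43/1.84 = 23.37
ln A = ln(23.37) / 0.28 = 3.1514 / 0.28 = 11.2551
A = e^11.2551 ≈ 77275 hectares

77300 hectares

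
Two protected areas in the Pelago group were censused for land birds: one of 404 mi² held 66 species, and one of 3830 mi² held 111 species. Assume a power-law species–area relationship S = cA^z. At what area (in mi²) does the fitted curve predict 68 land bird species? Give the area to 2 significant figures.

z = ln(111/66) / ln(3830/404) = 0.5199 / 2.2492 = 0.2311
c = 66 / 404^0.2311 = 66 / 4.003 = 16.49
A = (68/16.49)^(1/0.2311) ⇒ ln A = ln(4.125)/0.2311 = 6.1306
A = e^6.1306 ≈ 459.7 mi²

460 mi²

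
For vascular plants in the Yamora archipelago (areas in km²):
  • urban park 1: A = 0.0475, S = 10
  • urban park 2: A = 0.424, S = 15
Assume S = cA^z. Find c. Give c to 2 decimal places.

17.58

z = ln(S₂/S₁) / ln(A₂/A₁) = ln(15/10) / ln(0.424/0.0475) = 0.4055 / 2.1890 = 0.1852
c = S₁ / A₁^z = 10 / 0.0475^0.1852 = 10 / 0.5687 = 17.58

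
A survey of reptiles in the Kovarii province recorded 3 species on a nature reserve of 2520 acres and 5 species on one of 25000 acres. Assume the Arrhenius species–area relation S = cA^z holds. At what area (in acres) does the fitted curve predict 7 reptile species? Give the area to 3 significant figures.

z = ln(5/3) / ln(25000/2520) = 0.5108 / 2.2946 = 0.2226
c = 3 / 2520^0.2226 = 3 / 5.718 = 0.5247
A = (7/0.5247)^(1/0.2226) ⇒ ln A = ln(13.34)/0.2226 = 11.6381
A = e^11.6381 ≈ 113330 acres

113000 acres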